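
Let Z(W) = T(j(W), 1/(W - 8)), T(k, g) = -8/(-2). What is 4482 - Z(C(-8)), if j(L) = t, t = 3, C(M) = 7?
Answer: 4478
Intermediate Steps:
j(L) = 3
T(k, g) = 4 (T(k, g) = -8*(-½) = 4)
Z(W) = 4
4482 - Z(C(-8)) = 4482 - 1*4 = 4482 - 4 = 4478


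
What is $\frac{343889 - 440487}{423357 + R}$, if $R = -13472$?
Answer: $- \frac{96598}{409885} \approx -0.23567$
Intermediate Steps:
$\frac{343889 - 440487}{423357 + R} = \frac{343889 - 440487}{423357 - 13472} = - \frac{96598}{409885}$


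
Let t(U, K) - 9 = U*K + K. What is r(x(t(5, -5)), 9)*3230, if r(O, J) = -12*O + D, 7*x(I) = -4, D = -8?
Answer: -25840/7 ≈ -3691.4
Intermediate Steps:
t(U, K) = 9 + K + K*U (t(U, K) = 9 + (U*K + K) = 9 + (K*U + K) = 9 + (K + K*U) = 9 + K + K*U)
x(I) = -4/7 (x(I) = (⅐)*(-4) = -4/7)
r(O, J) = -8 - 12*O (r(O, J) = -12*O - 8 = -8 - 12*O)
r(x(t(5, -5)), 9)*3230 = (-8 - 12*(-4/7))*3230 = (-8 + 48/7)*3230 = -8/7*3230 = -25840/7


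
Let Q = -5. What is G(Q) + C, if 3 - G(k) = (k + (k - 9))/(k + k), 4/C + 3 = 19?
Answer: 27/20 ≈ 1.3500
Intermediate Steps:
C = 1/4 (C = 4/(-3 + 19) = 4/16 = 4*(1/16) = 1/4 ≈ 0.25000)
G(k) = 3 - (-9 + 2*k)/(2*k) (G(k) = 3 - (k + (k - 9))/(k + k) = 3 - (k + (-9 + k))/(2*k) = 3 - (-9 + 2*k)*1/(2*k) = 3 - (-9 + 2*k)/(2*k))
G(Q) + C = (2 + (9/2)/(-5)) + 1/4 = (2 + (9/2)*(-1/5)) + 1/4 = (2 - 9/10) + 1/4 = 11/10 + 1/4 = 27/20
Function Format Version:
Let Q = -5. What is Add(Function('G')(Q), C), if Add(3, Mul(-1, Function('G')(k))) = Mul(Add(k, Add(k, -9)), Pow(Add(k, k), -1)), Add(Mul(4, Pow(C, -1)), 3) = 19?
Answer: Rational(27, 20) ≈ 1.3500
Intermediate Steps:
C = Rational(1, 4) (C = Mul(4, Pow(Add(-3, 19), -1)) = Mul(4, Pow(16, -1)) = Mul(4, Rational(1, 16)) = Rational(1, 4) ≈ 0.25000)
Function('G')(k) = Add(3, Mul(Rational(-1, 2), Pow(k, -1), Add(-9, Mul(2, k)))) (Function('G')(k) = Add(3, Mul(-1, Mul(Add(k, Add(k, -9)), Pow(Add(k, k), -1)))) = Add(3, Mul(-1, Mul(Add(k, Add(-9, k)), Pow(Mul(2, k), -1)))) = Add(3, Mul(-1, Mul(Add(-9, Mul(2, k)), Mul(Rational(1, 2), Pow(k, -1))))) = Add(3, Mul(-1, Mul(Rational(1, 2), Pow(k, -1), Add(-9, Mul(2, k))))) = Add(3, Mul(Rational(-1, 2), Pow(k, -1), Add(-9, Mul(2, k)))))
Add(Function('G')(Q), C) = Add(Add(2, Mul(Rational(9, 2), Pow(-5, -1))), Rational(1, 4)) = Add(Add(2, Mul(Rational(9, 2), Rational(-1, 5))), Rational(1, 4)) = Add(Add(2, Rational(-9, 10)), Rational(1, 4)) = Add(Rational(11, 10), Rational(1, 4)) = Rational(27, 20)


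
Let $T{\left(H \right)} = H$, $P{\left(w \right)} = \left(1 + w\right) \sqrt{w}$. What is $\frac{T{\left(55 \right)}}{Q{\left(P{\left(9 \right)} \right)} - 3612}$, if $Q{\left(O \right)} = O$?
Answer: $- \frac{55}{3582} \approx -0.015355$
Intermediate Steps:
$P{\left(w \right)} = \sqrt{w} \left(1 + w\right)$
$\frac{T{\left(55 \right)}}{Q{\left(P{\left(9 \right)} \right)} - 3612} = \frac{55}{\sqrt{9} \left(1 + 9\right) - 3612} = \frac{55}{3 \cdot 10 - 3612} = \frac{55}{30 - 3612} = \frac{55}{-3582} = 55 \left(- \frac{1}{3582}\right) = - \frac{55}{3582}$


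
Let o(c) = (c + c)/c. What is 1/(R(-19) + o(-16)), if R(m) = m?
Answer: -1/17 ≈ -0.058824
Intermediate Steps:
o(c) = 2 (o(c) = (2*c)/c = 2)
1/(R(-19) + o(-16)) = 1/(-19 + 2) = 1/(-17) = -1/17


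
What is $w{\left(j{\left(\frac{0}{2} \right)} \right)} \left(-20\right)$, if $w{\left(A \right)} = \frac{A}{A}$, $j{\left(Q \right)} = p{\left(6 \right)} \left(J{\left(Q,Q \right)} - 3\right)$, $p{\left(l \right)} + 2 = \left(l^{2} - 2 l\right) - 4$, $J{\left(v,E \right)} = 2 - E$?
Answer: $-20$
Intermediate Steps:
$p{\left(l \right)} = -6 + l^{2} - 2 l$ ($p{\left(l \right)} = -2 - \left(4 - l^{2} + 2 l\right) = -6 + l^{2} - 2 l$)
$j{\left(Q \right)} = -18 - 18 Q$ ($j{\left(Q \right)} = \left(-6 + 6^{2} - 12\right) \left(\left(2 - Q\right) - 3\right) = \left(-6 + 36 - 12\right) \left(-1 - Q\right) = 18 \left(-1 - Q\right) = -18 - 18 Q$)
$w{\left(A \right)} = 1$
$w{\left(j{\left(\frac{0}{2} \right)} \right)} \left(-20\right) = 1 \left(-20\right) = -20$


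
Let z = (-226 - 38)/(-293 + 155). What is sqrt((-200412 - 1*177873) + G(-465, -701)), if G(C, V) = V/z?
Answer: I*sqrt(183267293)/22 ≈ 615.35*I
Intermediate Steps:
z = 44/23 (z = -264/(-138) = -264*(-1/138) = 44/23 ≈ 1.9130)
G(C, V) = 23*V/44 (G(C, V) = V/(44/23) = V*(23/44) = 23*V/44)
sqrt((-200412 - 1*177873) + G(-465, -701)) = sqrt((-200412 - 1*177873) + (23/44)*(-701)) = sqrt((-200412 - 177873) - 16123/44) = sqrt(-378285 - 16123/44) = sqrt(-16660663/44) = I*sqrt(183267293)/22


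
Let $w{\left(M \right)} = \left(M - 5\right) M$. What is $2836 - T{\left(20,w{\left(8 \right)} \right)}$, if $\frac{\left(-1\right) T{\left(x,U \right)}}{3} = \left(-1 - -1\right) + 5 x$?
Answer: $3136$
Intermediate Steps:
$w{\left(M \right)} = M \left(-5 + M\right)$ ($w{\left(M \right)} = \left(-5 + M\right) M = M \left(-5 + M\right)$)
$T{\left(x,U \right)} = - 15 x$ ($T{\left(x,U \right)} = - 3 \left(\left(-1 - -1\right) + 5 x\right) = - 3 \left(\left(-1 + 1\right) + 5 x\right) = - 3 \left(0 + 5 x\right) = - 3 \cdot 5 x = - 15 x$)
$2836 - T{\left(20,w{\left(8 \right)} \right)} = 2836 - \left(-15\right) 20 = 2836 - -300 = 2836 + 300 = 3136$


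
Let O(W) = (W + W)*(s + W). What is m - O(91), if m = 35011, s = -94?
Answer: 35557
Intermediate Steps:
O(W) = 2*W*(-94 + W) (O(W) = (W + W)*(-94 + W) = (2*W)*(-94 + W) = 2*W*(-94 + W))
m - O(91) = 35011 - 2*91*(-94 + 91) = 35011 - 2*91*(-3) = 35011 - 1*(-546) = 35011 + 546 = 35557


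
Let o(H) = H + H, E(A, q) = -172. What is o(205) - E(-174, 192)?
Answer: 582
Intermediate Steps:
o(H) = 2*H
o(205) - E(-174, 192) = 2*205 - 1*(-172) = 410 + 172 = 582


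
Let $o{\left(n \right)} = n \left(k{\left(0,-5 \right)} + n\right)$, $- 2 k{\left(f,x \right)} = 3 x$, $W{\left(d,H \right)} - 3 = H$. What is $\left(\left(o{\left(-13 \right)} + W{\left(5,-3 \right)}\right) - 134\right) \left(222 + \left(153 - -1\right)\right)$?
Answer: $-23500$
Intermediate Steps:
$W{\left(d,H \right)} = 3 + H$
$k{\left(f,x \right)} = - \frac{3 x}{2}$
$o{\left(n \right)} = n \left(\frac{15}{2} + n\right)$ ($o{\left(n \right)} = n \left(\left(- \frac{3}{2}\right) \left(-5\right) + n\right) = n \left(\frac{15}{2} + n\right)$)
$\left(\left(o{\left(-13 \right)} + W{\left(5,-3 \right)}\right) - 134\right) \left(222 + \left(153 - -1\right)\right) = \left(\left(\frac{1}{2} \left(-13\right) \left(15 + 2 \left(-13\right)\right) + \left(3 - 3\right)\right) - 134\right) \left(222 + \left(153 - -1\right)\right) = \left(\left(\frac{1}{2} \left(-13\right) \left(15 - 26\right) + 0\right) - 134\right) \left(222 + \left(153 + 1\right)\right) = \left(\left(\frac{1}{2} \left(-13\right) \left(-11\right) + 0\right) - 134\right) \left(222 + 154\right) = \left(\left(\frac{143}{2} + 0\right) - 134\right) 376 = \left(\frac{143}{2} - 134\right) 376 = \left(- \frac{125}{2}\right) 376 = -23500$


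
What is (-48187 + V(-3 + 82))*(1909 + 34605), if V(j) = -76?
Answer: -1762275182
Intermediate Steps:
(-48187 + V(-3 + 82))*(1909 + 34605) = (-48187 - 76)*(1909 + 34605) = -48263*36514 = -1762275182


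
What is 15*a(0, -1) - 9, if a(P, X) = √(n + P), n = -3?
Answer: -9 + 15*I*√3 ≈ -9.0 + 25.981*I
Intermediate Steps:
a(P, X) = √(-3 + P)
15*a(0, -1) - 9 = 15*√(-3 + 0) - 9 = 15*√(-3) - 9 = 15*(I*√3) - 9 = 15*I*√3 - 9 = -9 + 15*I*√3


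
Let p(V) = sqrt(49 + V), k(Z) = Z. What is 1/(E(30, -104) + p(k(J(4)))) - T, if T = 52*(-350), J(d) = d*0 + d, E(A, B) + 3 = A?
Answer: 12303227/676 - sqrt(53)/676 ≈ 18200.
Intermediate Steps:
E(A, B) = -3 + A
J(d) = d (J(d) = 0 + d = d)
T = -18200
1/(E(30, -104) + p(k(J(4)))) - T = 1/((-3 + 30) + sqrt(49 + 4)) - 1*(-18200) = 1/(27 + sqrt(53)) + 18200 = 18200 + 1/(27 + sqrt(53))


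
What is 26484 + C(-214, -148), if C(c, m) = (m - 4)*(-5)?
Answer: 27244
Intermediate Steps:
C(c, m) = 20 - 5*m (C(c, m) = (-4 + m)*(-5) = 20 - 5*m)
26484 + C(-214, -148) = 26484 + (20 - 5*(-148)) = 26484 + (20 + 740) = 26484 + 760 = 27244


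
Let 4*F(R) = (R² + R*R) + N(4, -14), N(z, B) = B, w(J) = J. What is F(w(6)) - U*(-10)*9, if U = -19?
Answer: -3391/2 ≈ -1695.5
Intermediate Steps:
F(R) = -7/2 + R²/2 (F(R) = ((R² + R*R) - 14)/4 = ((R² + R²) - 14)/4 = (2*R² - 14)/4 = (-14 + 2*R²)/4 = -7/2 + R²/2)
F(w(6)) - U*(-10)*9 = (-7/2 + (½)*6²) - (-19*(-10))*9 = (-7/2 + (½)*36) - 190*9 = (-7/2 + 18) - 1*1710 = 29/2 - 1710 = -3391/2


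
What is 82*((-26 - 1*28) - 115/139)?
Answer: -624922/139 ≈ -4495.8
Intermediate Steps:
82*((-26 - 1*28) - 115/139) = 82*((-26 - 28) - 115*1/139) = 82*(-54 - 115/139) = 82*(-7621/139) = -624922/139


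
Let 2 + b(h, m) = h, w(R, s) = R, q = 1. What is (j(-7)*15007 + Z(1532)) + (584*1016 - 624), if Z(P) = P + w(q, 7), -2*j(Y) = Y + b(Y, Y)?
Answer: 714309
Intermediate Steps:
b(h, m) = -2 + h
j(Y) = 1 - Y (j(Y) = -(Y + (-2 + Y))/2 = -(-2 + 2*Y)/2 = 1 - Y)
Z(P) = 1 + P (Z(P) = P + 1 = 1 + P)
(j(-7)*15007 + Z(1532)) + (584*1016 - 624) = ((1 - 1*(-7))*15007 + (1 + 1532)) + (584*1016 - 624) = ((1 + 7)*15007 + 1533) + (593344 - 624) = (8*15007 + 1533) + 592720 = (120056 + 1533) + 592720 = 121589 + 592720 = 714309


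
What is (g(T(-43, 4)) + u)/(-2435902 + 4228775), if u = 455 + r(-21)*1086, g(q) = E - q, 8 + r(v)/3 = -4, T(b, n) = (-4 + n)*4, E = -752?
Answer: -39393/1792873 ≈ -0.021972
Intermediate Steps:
T(b, n) = -16 + 4*n
r(v) = -36 (r(v) = -24 + 3*(-4) = -24 - 12 = -36)
g(q) = -752 - q
u = -38641 (u = 455 - 36*1086 = 455 - 39096 = -38641)
(g(T(-43, 4)) + u)/(-2435902 + 4228775) = ((-752 - (-16 + 4*4)) - 38641)/(-2435902 + 4228775) = ((-752 - (-16 + 16)) - 38641)/1792873 = ((-752 - 1*0) - 38641)*(1/1792873) = ((-752 + 0) - 38641)*(1/1792873) = (-752 - 38641)*(1/1792873) = -39393*1/1792873 = -39393/1792873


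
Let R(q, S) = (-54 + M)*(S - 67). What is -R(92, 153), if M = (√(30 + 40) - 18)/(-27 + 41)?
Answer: 33282/7 - 43*√70/7 ≈ 4703.2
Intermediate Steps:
M = -9/7 + √70/14 (M = (√70 - 18)/14 = (-18 + √70)*(1/14) = -9/7 + √70/14 ≈ -0.68810)
R(q, S) = (-67 + S)*(-387/7 + √70/14) (R(q, S) = (-54 + (-9/7 + √70/14))*(S - 67) = (-387/7 + √70/14)*(-67 + S) = (-67 + S)*(-387/7 + √70/14))
-R(92, 153) = -(25929/7 - 387/7*153 - 67*√70/14 + (1/14)*153*√70) = -(25929/7 - 59211/7 - 67*√70/14 + 153*√70/14) = -(-33282/7 + 43*√70/7) = 33282/7 - 43*√70/7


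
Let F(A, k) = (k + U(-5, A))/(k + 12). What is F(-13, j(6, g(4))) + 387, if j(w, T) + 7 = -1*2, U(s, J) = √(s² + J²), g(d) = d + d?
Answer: 384 + √194/3 ≈ 388.64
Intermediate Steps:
g(d) = 2*d
U(s, J) = √(J² + s²)
j(w, T) = -9 (j(w, T) = -7 - 1*2 = -7 - 2 = -9)
F(A, k) = (k + √(25 + A²))/(12 + k) (F(A, k) = (k + √(A² + (-5)²))/(k + 12) = (k + √(A² + 25))/(12 + k) = (k + √(25 + A²))/(12 + k))
F(-13, j(6, g(4))) + 387 = (-9 + √(25 + (-13)²))/(12 - 9) + 387 = (-9 + √(25 + 169))/3 + 387 = (-9 + √194)/3 + 387 = (-3 + √194/3) + 387 = 384 + √194/3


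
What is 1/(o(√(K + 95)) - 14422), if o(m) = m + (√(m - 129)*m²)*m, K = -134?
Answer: I/(-√39 - 14422*I + 39*√39*√(-129 + I*√39)) ≈ -8.5798e-5 + 4.468e-7*I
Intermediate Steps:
o(m) = m + m³*√(-129 + m) (o(m) = m + (√(-129 + m)*m²)*m = m + (m²*√(-129 + m))*m = m + m³*√(-129 + m))
1/(o(√(K + 95)) - 14422) = 1/((√(-134 + 95) + (√(-134 + 95))³*√(-129 + √(-134 + 95))) - 14422) = 1/((√(-39) + (√(-39))³*√(-129 + √(-39))) - 14422) = 1/((I*√39 + (I*√39)³*√(-129 + I*√39)) - 14422) = 1/((I*√39 + (-39*I*√39)*√(-129 + I*√39)) - 14422) = 1/((I*√39 - 39*I*√39*√(-129 + I*√39)) - 14422) = 1/(-14422 + I*√39 - 39*I*√39*√(-129 + I*√39))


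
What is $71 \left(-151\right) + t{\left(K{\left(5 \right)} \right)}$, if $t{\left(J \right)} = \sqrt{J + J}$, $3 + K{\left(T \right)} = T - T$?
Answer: $-10721 + i \sqrt{6} \approx -10721.0 + 2.4495 i$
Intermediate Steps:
$K{\left(T \right)} = -3$ ($K{\left(T \right)} = -3 + \left(T - T\right) = -3 + 0 = -3$)
$t{\left(J \right)} = \sqrt{2} \sqrt{J}$ ($t{\left(J \right)} = \sqrt{2 J} = \sqrt{2} \sqrt{J}$)
$71 \left(-151\right) + t{\left(K{\left(5 \right)} \right)} = 71 \left(-151\right) + \sqrt{2} \sqrt{-3} = -10721 + \sqrt{2} i \sqrt{3} = -10721 + i \sqrt{6}$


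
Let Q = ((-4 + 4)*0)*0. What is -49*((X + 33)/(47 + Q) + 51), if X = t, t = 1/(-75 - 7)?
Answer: -9763691/3854 ≈ -2533.4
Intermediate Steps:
t = -1/82 (t = 1/(-82) = -1/82 ≈ -0.012195)
X = -1/82 ≈ -0.012195
Q = 0 (Q = (0*0)*0 = 0*0 = 0)
-49*((X + 33)/(47 + Q) + 51) = -49*((-1/82 + 33)/(47 + 0) + 51) = -49*((2705/82)/47 + 51) = -49*((2705/82)*(1/47) + 51) = -49*(2705/3854 + 51) = -49*199259/3854 = -9763691/3854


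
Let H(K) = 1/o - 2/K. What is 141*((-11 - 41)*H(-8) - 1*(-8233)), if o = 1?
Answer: 1151688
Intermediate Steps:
H(K) = 1 - 2/K (H(K) = 1/1 - 2/K = 1*1 - 2/K = 1 - 2/K)
141*((-11 - 41)*H(-8) - 1*(-8233)) = 141*((-11 - 41)*((-2 - 8)/(-8)) - 1*(-8233)) = 141*(-(-13)*(-10)/2 + 8233) = 141*(-52*5/4 + 8233) = 141*(-65 + 8233) = 141*8168 = 1151688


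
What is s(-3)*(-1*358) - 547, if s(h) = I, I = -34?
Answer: 11625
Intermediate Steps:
s(h) = -34
s(-3)*(-1*358) - 547 = -(-34)*358 - 547 = -34*(-358) - 547 = 12172 - 547 = 11625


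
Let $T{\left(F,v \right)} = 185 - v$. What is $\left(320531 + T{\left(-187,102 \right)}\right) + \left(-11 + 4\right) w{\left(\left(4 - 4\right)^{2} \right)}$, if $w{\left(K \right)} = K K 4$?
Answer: $320614$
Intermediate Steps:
$w{\left(K \right)} = 4 K^{2}$ ($w{\left(K \right)} = K^{2} \cdot 4 = 4 K^{2}$)
$\left(320531 + T{\left(-187,102 \right)}\right) + \left(-11 + 4\right) w{\left(\left(4 - 4\right)^{2} \right)} = \left(320531 + \left(185 - 102\right)\right) + \left(-11 + 4\right) 4 \left(\left(4 - 4\right)^{2}\right)^{2} = \left(320531 + \left(185 - 102\right)\right) - 7 \cdot 4 \left(0^{2}\right)^{2} = \left(320531 + 83\right) - 7 \cdot 4 \cdot 0^{2} = 320614 - 7 \cdot 4 \cdot 0 = 320614 - 0 = 320614 + 0 = 320614$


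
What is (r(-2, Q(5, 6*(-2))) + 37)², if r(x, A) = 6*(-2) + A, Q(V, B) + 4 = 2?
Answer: 529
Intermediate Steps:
Q(V, B) = -2 (Q(V, B) = -4 + 2 = -2)
r(x, A) = -12 + A
(r(-2, Q(5, 6*(-2))) + 37)² = ((-12 - 2) + 37)² = (-14 + 37)² = 23² = 529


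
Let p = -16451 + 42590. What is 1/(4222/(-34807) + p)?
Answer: 34807/909815951 ≈ 3.8257e-5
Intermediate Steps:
p = 26139
1/(4222/(-34807) + p) = 1/(4222/(-34807) + 26139) = 1/(4222*(-1/34807) + 26139) = 1/(-4222/34807 + 26139) = 1/(909815951/34807) = 34807/909815951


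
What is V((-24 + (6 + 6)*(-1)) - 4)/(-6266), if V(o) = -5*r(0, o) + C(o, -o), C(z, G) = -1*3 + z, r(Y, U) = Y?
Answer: 43/6266 ≈ 0.0068624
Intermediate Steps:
C(z, G) = -3 + z
V(o) = -3 + o (V(o) = -5*0 + (-3 + o) = 0 + (-3 + o) = -3 + o)
V((-24 + (6 + 6)*(-1)) - 4)/(-6266) = (-3 + ((-24 + (6 + 6)*(-1)) - 4))/(-6266) = (-3 + ((-24 + 12*(-1)) - 4))*(-1/6266) = (-3 + ((-24 - 12) - 4))*(-1/6266) = (-3 + (-36 - 4))*(-1/6266) = (-3 - 40)*(-1/6266) = -43*(-1/6266) = 43/6266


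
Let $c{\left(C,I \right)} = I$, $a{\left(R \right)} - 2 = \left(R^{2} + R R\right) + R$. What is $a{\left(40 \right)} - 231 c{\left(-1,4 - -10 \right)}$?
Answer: $8$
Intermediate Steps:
$a{\left(R \right)} = 2 + R + 2 R^{2}$ ($a{\left(R \right)} = 2 + \left(\left(R^{2} + R R\right) + R\right) = 2 + \left(\left(R^{2} + R^{2}\right) + R\right) = 2 + \left(2 R^{2} + R\right) = 2 + \left(R + 2 R^{2}\right) = 2 + R + 2 R^{2}$)
$a{\left(40 \right)} - 231 c{\left(-1,4 - -10 \right)} = \left(2 + 40 + 2 \cdot 40^{2}\right) - 231 \left(4 - -10\right) = \left(2 + 40 + 2 \cdot 1600\right) - 231 \left(4 + 10\right) = \left(2 + 40 + 3200\right) - 3234 = 3242 - 3234 = 8$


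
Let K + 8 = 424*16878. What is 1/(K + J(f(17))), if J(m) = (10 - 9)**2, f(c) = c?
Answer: 1/7156265 ≈ 1.3974e-7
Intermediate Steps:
K = 7156264 (K = -8 + 424*16878 = -8 + 7156272 = 7156264)
J(m) = 1 (J(m) = 1**2 = 1)
1/(K + J(f(17))) = 1/(7156264 + 1) = 1/7156265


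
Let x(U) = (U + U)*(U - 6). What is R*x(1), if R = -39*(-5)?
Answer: -1950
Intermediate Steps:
R = 195
x(U) = 2*U*(-6 + U) (x(U) = (2*U)*(-6 + U) = 2*U*(-6 + U))
R*x(1) = 195*(2*1*(-6 + 1)) = 195*(2*1*(-5)) = 195*(-10) = -1950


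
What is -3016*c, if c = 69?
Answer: -208104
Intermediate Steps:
-3016*c = -3016*69 = -208104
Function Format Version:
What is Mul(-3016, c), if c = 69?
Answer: -208104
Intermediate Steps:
Mul(-3016, c) = Mul(-3016, 69) = -208104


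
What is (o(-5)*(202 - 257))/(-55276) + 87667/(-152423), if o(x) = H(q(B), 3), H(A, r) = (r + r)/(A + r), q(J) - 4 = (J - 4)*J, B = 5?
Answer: -9683378919/16850667496 ≈ -0.57466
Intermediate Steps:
q(J) = 4 + J*(-4 + J) (q(J) = 4 + (J - 4)*J = 4 + (-4 + J)*J = 4 + J*(-4 + J))
H(A, r) = 2*r/(A + r) (H(A, r) = (2*r)/(A + r) = 2*r/(A + r))
o(x) = ½ (o(x) = 2*3/((4 + 5² - 4*5) + 3) = 2*3/((4 + 25 - 20) + 3) = 2*3/(9 + 3) = 2*3/12 = 2*3*(1/12) = ½)
(o(-5)*(202 - 257))/(-55276) + 87667/(-152423) = ((202 - 257)/2)/(-55276) + 87667/(-152423) = ((½)*(-55))*(-1/55276) + 87667*(-1/152423) = -55/2*(-1/55276) - 87667/152423 = 55/110552 - 87667/152423 = -9683378919/16850667496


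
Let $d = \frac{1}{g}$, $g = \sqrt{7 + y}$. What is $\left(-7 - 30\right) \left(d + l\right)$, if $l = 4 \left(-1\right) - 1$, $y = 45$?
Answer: $185 - \frac{37 \sqrt{13}}{26} \approx 179.87$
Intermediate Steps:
$g = 2 \sqrt{13}$ ($g = \sqrt{7 + 45} = \sqrt{52} = 2 \sqrt{13} \approx 7.2111$)
$d = \frac{\sqrt{13}}{26}$ ($d = \frac{1}{2 \sqrt{13}} = \frac{\sqrt{13}}{26} \approx 0.13867$)
$l = -5$ ($l = -4 - 1 = -5$)
$\left(-7 - 30\right) \left(d + l\right) = \left(-7 - 30\right) \left(\frac{\sqrt{13}}{26} - 5\right) = \left(-7 - 30\right) \left(-5 + \frac{\sqrt{13}}{26}\right) = - 37 \left(-5 + \frac{\sqrt{13}}{26}\right) = 185 - \frac{37 \sqrt{13}}{26}$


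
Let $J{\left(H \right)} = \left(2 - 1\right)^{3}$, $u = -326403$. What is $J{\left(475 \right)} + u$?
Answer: $-326402$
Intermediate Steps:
$J{\left(H \right)} = 1$ ($J{\left(H \right)} = \left(2 - 1\right)^{3} = 1^{3} = 1$)
$J{\left(475 \right)} + u = 1 - 326403 = -326402$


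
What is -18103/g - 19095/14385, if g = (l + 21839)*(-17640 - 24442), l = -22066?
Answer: -12177838399/9160956826 ≈ -1.3293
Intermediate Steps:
g = 9552614 (g = (-22066 + 21839)*(-17640 - 24442) = -227*(-42082) = 9552614)
-18103/g - 19095/14385 = -18103/9552614 - 19095/14385 = -18103*1/9552614 - 19095*1/14385 = -18103/9552614 - 1273/959 = -12177838399/9160956826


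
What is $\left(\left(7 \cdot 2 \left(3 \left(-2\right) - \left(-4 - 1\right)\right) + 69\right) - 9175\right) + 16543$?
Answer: $7423$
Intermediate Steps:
$\left(\left(7 \cdot 2 \left(3 \left(-2\right) - \left(-4 - 1\right)\right) + 69\right) - 9175\right) + 16543 = \left(\left(14 \left(-6 - -5\right) + 69\right) - 9175\right) + 16543 = \left(\left(14 \left(-6 + 5\right) + 69\right) - 9175\right) + 16543 = \left(\left(14 \left(-1\right) + 69\right) - 9175\right) + 16543 = \left(\left(-14 + 69\right) - 9175\right) + 16543 = \left(55 - 9175\right) + 16543 = -9120 + 16543 = 7423$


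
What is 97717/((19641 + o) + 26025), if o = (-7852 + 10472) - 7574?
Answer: 97717/40712 ≈ 2.4002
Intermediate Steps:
o = -4954 (o = 2620 - 7574 = -4954)
97717/((19641 + o) + 26025) = 97717/((19641 - 4954) + 26025) = 97717/(14687 + 26025) = 97717/40712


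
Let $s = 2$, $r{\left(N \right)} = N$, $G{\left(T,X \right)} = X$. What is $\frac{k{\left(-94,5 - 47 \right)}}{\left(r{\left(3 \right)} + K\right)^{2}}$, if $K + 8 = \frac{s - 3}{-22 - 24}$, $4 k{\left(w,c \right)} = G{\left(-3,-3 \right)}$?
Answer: $- \frac{1587}{52441} \approx -0.030263$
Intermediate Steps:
$k{\left(w,c \right)} = - \frac{3}{4}$ ($k{\left(w,c \right)} = \frac{1}{4} \left(-3\right) = - \frac{3}{4}$)
$K = - \frac{367}{46}$ ($K = -8 + \frac{2 - 3}{-22 - 24} = -8 - \frac{1}{-46} = -8 - - \frac{1}{46} = -8 + \frac{1}{46} = - \frac{367}{46} \approx -7.9783$)
$\frac{k{\left(-94,5 - 47 \right)}}{\left(r{\left(3 \right)} + K\right)^{2}} = - \frac{3}{4 \left(3 - \frac{367}{46}\right)^{2}} = - \frac{3}{4 \left(- \frac{229}{46}\right)^{2}} = - \frac{3}{4 \cdot \frac{52441}{2116}} = \left(- \frac{3}{4}\right) \frac{2116}{52441} = - \frac{1587}{52441}$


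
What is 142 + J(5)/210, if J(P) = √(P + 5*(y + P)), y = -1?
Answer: 5965/42 ≈ 142.02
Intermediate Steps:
J(P) = √(-5 + 6*P) (J(P) = √(P + 5*(-1 + P)) = √(P + (-5 + 5*P)) = √(-5 + 6*P))
142 + J(5)/210 = 142 + √(-5 + 6*5)/210 = 142 + √(-5 + 30)/210 = 142 + √25/210 = 142 + (1/210)*5 = 142 + 1/42 = 5965/42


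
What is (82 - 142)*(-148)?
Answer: 8880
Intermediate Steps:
(82 - 142)*(-148) = -60*(-148) = 8880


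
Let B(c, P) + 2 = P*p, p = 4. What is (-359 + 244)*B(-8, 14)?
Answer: -6210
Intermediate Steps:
B(c, P) = -2 + 4*P (B(c, P) = -2 + P*4 = -2 + 4*P)
(-359 + 244)*B(-8, 14) = (-359 + 244)*(-2 + 4*14) = -115*(-2 + 56) = -115*54 = -6210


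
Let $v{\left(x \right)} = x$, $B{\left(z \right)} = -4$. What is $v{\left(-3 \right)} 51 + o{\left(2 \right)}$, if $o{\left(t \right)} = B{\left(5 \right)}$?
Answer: $-157$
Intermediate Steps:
$o{\left(t \right)} = -4$
$v{\left(-3 \right)} 51 + o{\left(2 \right)} = \left(-3\right) 51 - 4 = -153 - 4 = -157$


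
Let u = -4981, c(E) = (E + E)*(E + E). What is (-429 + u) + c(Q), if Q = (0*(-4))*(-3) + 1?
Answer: -5406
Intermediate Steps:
Q = 1 (Q = 0*(-3) + 1 = 0 + 1 = 1)
c(E) = 4*E² (c(E) = (2*E)*(2*E) = 4*E²)
(-429 + u) + c(Q) = (-429 - 4981) + 4*1² = -5410 + 4*1 = -5410 + 4 = -5406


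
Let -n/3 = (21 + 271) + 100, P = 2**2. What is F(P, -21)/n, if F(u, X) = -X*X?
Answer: 3/8 ≈ 0.37500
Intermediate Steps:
P = 4
n = -1176 (n = -3*((21 + 271) + 100) = -3*(292 + 100) = -3*392 = -1176)
F(u, X) = -X**2
F(P, -21)/n = -1*(-21)**2/(-1176) = -1*441*(-1/1176) = -441*(-1/1176) = 3/8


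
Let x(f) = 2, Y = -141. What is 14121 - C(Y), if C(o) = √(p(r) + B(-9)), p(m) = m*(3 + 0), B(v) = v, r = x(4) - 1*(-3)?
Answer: 14121 - √6 ≈ 14119.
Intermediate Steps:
r = 5 (r = 2 - 1*(-3) = 2 + 3 = 5)
p(m) = 3*m (p(m) = m*3 = 3*m)
C(o) = √6 (C(o) = √(3*5 - 9) = √(15 - 9) = √6)
14121 - C(Y) = 14121 - √6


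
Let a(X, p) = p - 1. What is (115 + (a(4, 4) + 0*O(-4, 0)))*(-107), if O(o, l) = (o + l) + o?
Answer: -12626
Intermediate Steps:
a(X, p) = -1 + p
O(o, l) = l + 2*o (O(o, l) = (l + o) + o = l + 2*o)
(115 + (a(4, 4) + 0*O(-4, 0)))*(-107) = (115 + ((-1 + 4) + 0*(0 + 2*(-4))))*(-107) = (115 + (3 + 0*(0 - 8)))*(-107) = (115 + (3 + 0*(-8)))*(-107) = (115 + (3 + 0))*(-107) = (115 + 3)*(-107) = 118*(-107) = -12626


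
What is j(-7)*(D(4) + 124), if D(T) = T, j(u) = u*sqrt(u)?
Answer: -896*I*sqrt(7) ≈ -2370.6*I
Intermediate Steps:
j(u) = u**(3/2)
j(-7)*(D(4) + 124) = (-7)**(3/2)*(4 + 124) = -7*I*sqrt(7)*128 = -896*I*sqrt(7)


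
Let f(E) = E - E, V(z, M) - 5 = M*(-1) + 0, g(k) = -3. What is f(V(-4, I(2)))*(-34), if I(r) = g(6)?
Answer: 0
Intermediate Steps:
I(r) = -3
V(z, M) = 5 - M (V(z, M) = 5 + (M*(-1) + 0) = 5 + (-M + 0) = 5 - M)
f(E) = 0
f(V(-4, I(2)))*(-34) = 0*(-34) = 0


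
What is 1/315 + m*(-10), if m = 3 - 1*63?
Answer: 189001/315 ≈ 600.00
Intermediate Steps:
m = -60 (m = 3 - 63 = -60)
1/315 + m*(-10) = 1/315 - 60*(-10) = 1/315 + 600 = 189001/315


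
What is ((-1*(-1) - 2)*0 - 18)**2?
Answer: 324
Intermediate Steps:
((-1*(-1) - 2)*0 - 18)**2 = ((1 - 2)*0 - 18)**2 = (-1*0 - 18)**2 = (0 - 18)**2 = (-18)**2 = 324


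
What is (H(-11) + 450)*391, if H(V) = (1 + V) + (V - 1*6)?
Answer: 165393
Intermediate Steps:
H(V) = -5 + 2*V (H(V) = (1 + V) + (V - 6) = (1 + V) + (-6 + V) = -5 + 2*V)
(H(-11) + 450)*391 = ((-5 + 2*(-11)) + 450)*391 = ((-5 - 22) + 450)*391 = (-27 + 450)*391 = 423*391 = 165393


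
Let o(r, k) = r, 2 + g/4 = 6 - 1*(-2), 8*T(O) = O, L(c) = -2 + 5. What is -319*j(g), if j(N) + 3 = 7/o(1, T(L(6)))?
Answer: -1276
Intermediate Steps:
L(c) = 3
T(O) = O/8
g = 24 (g = -8 + 4*(6 - 1*(-2)) = -8 + 4*(6 + 2) = -8 + 4*8 = -8 + 32 = 24)
j(N) = 4 (j(N) = -3 + 7/1 = -3 + 7*1 = -3 + 7 = 4)
-319*j(g) = -319*4 = -1276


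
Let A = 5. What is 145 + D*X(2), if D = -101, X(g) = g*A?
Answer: -865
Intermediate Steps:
X(g) = 5*g (X(g) = g*5 = 5*g)
145 + D*X(2) = 145 - 505*2 = 145 - 101*10 = 145 - 1010 = -865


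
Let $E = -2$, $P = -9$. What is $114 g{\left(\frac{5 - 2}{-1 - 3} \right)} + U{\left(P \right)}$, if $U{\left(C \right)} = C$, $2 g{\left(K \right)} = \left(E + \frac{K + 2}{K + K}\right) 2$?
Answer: $-332$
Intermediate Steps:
$g{\left(K \right)} = -2 + \frac{2 + K}{2 K}$ ($g{\left(K \right)} = \frac{\left(-2 + \frac{K + 2}{K + K}\right) 2}{2} = \frac{\left(-2 + \frac{2 + K}{2 K}\right) 2}{2} = \frac{-4 + \frac{2 + K}{K}}{2} = -2 + \frac{2 + K}{2 K}$)
$114 g{\left(\frac{5 - 2}{-1 - 3} \right)} + U{\left(P \right)} = 114 \left(- \frac{3}{2} + \frac{1}{\left(5 - 2\right) \frac{1}{-1 - 3}}\right) - 9 = 114 \left(- \frac{3}{2} + \frac{1}{3 \frac{1}{-4}}\right) - 9 = 114 \left(- \frac{3}{2} + \frac{1}{3 \left(- \frac{1}{4}\right)}\right) - 9 = 114 \left(- \frac{3}{2} + \frac{1}{- \frac{3}{4}}\right) - 9 = 114 \left(- \frac{3}{2} - \frac{4}{3}\right) - 9 = 114 \left(- \frac{17}{6}\right) - 9 = -323 - 9 = -332$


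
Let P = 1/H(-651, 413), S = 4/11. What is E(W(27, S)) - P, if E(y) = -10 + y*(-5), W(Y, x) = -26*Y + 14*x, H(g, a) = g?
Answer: 24881231/7161 ≈ 3474.5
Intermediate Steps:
S = 4/11 (S = 4*(1/11) = 4/11 ≈ 0.36364)
P = -1/651 (P = 1/(-651) = -1/651 ≈ -0.0015361)
E(y) = -10 - 5*y
E(W(27, S)) - P = (-10 - 5*(-26*27 + 14*(4/11))) - 1*(-1/651) = (-10 - 5*(-702 + 56/11)) + 1/651 = (-10 - 5*(-7666/11)) + 1/651 = (-10 + 38330/11) + 1/651 = 38220/11 + 1/651 = 24881231/7161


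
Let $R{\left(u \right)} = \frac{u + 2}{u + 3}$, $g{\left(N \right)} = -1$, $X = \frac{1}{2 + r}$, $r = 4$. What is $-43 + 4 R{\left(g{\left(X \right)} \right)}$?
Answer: $-41$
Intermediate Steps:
$X = \frac{1}{6}$ ($X = \frac{1}{2 + 4} = \frac{1}{6} \approx 0.16667$)
$R{\left(u \right)} = \frac{2 + u}{3 + u}$
$-43 + 4 R{\left(g{\left(X \right)} \right)} = -43 + 4 \frac{2 - 1}{3 - 1} = -43 + 4 \cdot \frac{1}{2} \cdot 1 = -43 + 4 \cdot \frac{1}{2} = -43 + 2 = -41$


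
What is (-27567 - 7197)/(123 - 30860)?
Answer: 34764/30737 ≈ 1.1310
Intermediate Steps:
(-27567 - 7197)/(123 - 30860) = -34764/(-30737) = -34764*(-1/30737) = 34764/30737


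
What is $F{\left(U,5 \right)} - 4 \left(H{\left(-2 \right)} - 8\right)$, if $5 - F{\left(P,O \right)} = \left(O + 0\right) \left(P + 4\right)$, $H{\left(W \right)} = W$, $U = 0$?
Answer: $25$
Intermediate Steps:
$F{\left(P,O \right)} = 5 - O \left(4 + P\right)$ ($F{\left(P,O \right)} = 5 - \left(O + 0\right) \left(P + 4\right) = 5 - O \left(4 + P\right)$)
$F{\left(U,5 \right)} - 4 \left(H{\left(-2 \right)} - 8\right) = \left(5 - 20 - 5 \cdot 0\right) - 4 \left(-2 - 8\right) = \left(5 - 20 + 0\right) - 4 \left(-10\right) = -15 - -40 = -15 + 40 = 25$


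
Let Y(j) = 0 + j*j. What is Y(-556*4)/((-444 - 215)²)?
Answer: 4946176/434281 ≈ 11.389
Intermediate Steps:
Y(j) = j² (Y(j) = 0 + j² = j²)
Y(-556*4)/((-444 - 215)²) = (-556*4)²/((-444 - 215)²) = (-2224)²/((-659)²) = 4946176/434281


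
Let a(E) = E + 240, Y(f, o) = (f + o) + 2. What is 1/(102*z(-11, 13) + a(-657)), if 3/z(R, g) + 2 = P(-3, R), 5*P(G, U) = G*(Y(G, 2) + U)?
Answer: -2/681 ≈ -0.0029369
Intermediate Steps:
Y(f, o) = 2 + f + o
P(G, U) = G*(4 + G + U)/5 (P(G, U) = (G*((2 + G + 2) + U))/5 = (G*((4 + G) + U))/5 = (G*(4 + G + U))/5 = G*(4 + G + U)/5)
a(E) = 240 + E
z(R, g) = 3/(-13/5 - 3*R/5) (z(R, g) = 3/(-2 + (⅕)*(-3)*(4 - 3 + R)) = 3/(-2 + (⅕)*(-3)*(1 + R)) = 3/(-2 + (-⅗ - 3*R/5)) = 3/(-13/5 - 3*R/5))
1/(102*z(-11, 13) + a(-657)) = 1/(102*(-15/(13 + 3*(-11))) + (240 - 657)) = 1/(102*(-15/(13 - 33)) - 417) = 1/(102*(-15/(-20)) - 417) = 1/(102*(-15*(-1/20)) - 417) = 1/(102*(¾) - 417) = 1/(153/2 - 417) = 1/(-681/2) = -2/681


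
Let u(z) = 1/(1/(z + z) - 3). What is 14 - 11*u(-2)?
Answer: 226/13 ≈ 17.385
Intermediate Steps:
u(z) = 1/(-3 + 1/(2*z)) (u(z) = 1/(1/(2*z) - 3) = 1/(-3 + 1/(2*z)))
14 - 11*u(-2) = 14 - (-22)*(-2)/(-1 + 6*(-2)) = 14 - (-22)*(-2)/(-1 - 12) = 14 - (-22)*(-2)/(-13) = 14 - (-22)*(-2)*(-1)/13 = 14 - 11*(-4/13) = 14 + 44/13 = 226/13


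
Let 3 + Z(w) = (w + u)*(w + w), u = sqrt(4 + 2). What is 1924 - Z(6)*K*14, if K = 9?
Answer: -6770 - 1512*sqrt(6) ≈ -10474.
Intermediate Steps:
u = sqrt(6) ≈ 2.4495
Z(w) = -3 + 2*w*(w + sqrt(6)) (Z(w) = -3 + (w + sqrt(6))*(w + w) = -3 + (w + sqrt(6))*(2*w) = -3 + 2*w*(w + sqrt(6)))
1924 - Z(6)*K*14 = 1924 - (-3 + 2*6**2 + 2*6*sqrt(6))*9*14 = 1924 - (-3 + 2*36 + 12*sqrt(6))*9*14 = 1924 - (-3 + 72 + 12*sqrt(6))*9*14 = 1924 - (69 + 12*sqrt(6))*9*14 = 1924 - (621 + 108*sqrt(6))*14 = 1924 - (8694 + 1512*sqrt(6)) = 1924 + (-8694 - 1512*sqrt(6)) = -6770 - 1512*sqrt(6)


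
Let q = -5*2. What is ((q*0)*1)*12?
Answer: 0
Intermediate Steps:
q = -10
((q*0)*1)*12 = (-10*0*1)*12 = (0*1)*12 = 0*12 = 0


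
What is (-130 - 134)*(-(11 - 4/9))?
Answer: 8360/3 ≈ 2786.7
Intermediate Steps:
(-130 - 134)*(-(11 - 4/9)) = -(-264)*(11 - 4/9) = -(-264)*95/9 = -264*(-95/9) = 8360/3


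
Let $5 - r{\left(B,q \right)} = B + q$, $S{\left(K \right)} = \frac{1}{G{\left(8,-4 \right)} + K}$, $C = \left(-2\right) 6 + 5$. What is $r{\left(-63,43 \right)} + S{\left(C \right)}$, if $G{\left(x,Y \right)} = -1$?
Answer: $\frac{199}{8} \approx 24.875$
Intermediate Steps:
$C = -7$ ($C = -12 + 5 = -7$)
$S{\left(K \right)} = \frac{1}{-1 + K}$
$r{\left(B,q \right)} = 5 - B - q$ ($r{\left(B,q \right)} = 5 - \left(B + q\right) = 5 - B - q$)
$r{\left(-63,43 \right)} + S{\left(C \right)} = \left(5 - -63 - 43\right) + \frac{1}{-1 - 7} = \left(5 + 63 - 43\right) + \frac{1}{-8} = 25 - \frac{1}{8} = \frac{199}{8}$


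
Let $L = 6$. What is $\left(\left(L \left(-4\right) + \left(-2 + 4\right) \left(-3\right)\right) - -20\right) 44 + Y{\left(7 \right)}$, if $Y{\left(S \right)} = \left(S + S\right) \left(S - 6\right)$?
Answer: $-426$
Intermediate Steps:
$Y{\left(S \right)} = 2 S \left(-6 + S\right)$
$\left(\left(L \left(-4\right) + \left(-2 + 4\right) \left(-3\right)\right) - -20\right) 44 + Y{\left(7 \right)} = \left(\left(6 \left(-4\right) + \left(-2 + 4\right) \left(-3\right)\right) - -20\right) 44 + 2 \cdot 7 \left(-6 + 7\right) = \left(\left(-24 + 2 \left(-3\right)\right) + 20\right) 44 + 2 \cdot 7 \cdot 1 = \left(\left(-24 - 6\right) + 20\right) 44 + 14 = \left(-30 + 20\right) 44 + 14 = \left(-10\right) 44 + 14 = -440 + 14 = -426$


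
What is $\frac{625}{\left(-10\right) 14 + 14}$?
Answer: $- \frac{625}{126} \approx -4.9603$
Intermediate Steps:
$\frac{625}{\left(-10\right) 14 + 14} = \frac{625}{-140 + 14} = \frac{625}{-126} = 625 \left(- \frac{1}{126}\right) = - \frac{625}{126}$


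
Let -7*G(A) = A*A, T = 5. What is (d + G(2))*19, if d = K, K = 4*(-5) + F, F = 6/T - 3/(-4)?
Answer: -49533/140 ≈ -353.81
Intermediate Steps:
F = 39/20 (F = 6/5 - 3/(-4) = 6*(1/5) - 3*(-1/4) = 6/5 + 3/4 = 39/20 ≈ 1.9500)
G(A) = -A**2/7 (G(A) = -A*A/7 = -A**2/7)
K = -361/20 (K = 4*(-5) + 39/20 = -20 + 39/20 = -361/20 ≈ -18.050)
d = -361/20 ≈ -18.050
(d + G(2))*19 = (-361/20 - 1/7*2**2)*19 = (-361/20 - 1/7*4)*19 = (-361/20 - 4/7)*19 = -2607/140*19 = -49533/140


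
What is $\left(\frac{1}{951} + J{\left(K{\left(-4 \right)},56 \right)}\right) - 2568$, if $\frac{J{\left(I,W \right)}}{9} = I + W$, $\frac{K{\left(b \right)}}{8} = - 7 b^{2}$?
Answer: $- \frac{9631727}{951} \approx -10128.0$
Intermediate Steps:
$K{\left(b \right)} = - 56 b^{2}$ ($K{\left(b \right)} = 8 \left(- 7 b^{2}\right) = - 56 b^{2}$)
$J{\left(I,W \right)} = 9 I + 9 W$ ($J{\left(I,W \right)} = 9 \left(I + W\right) = 9 I + 9 W$)
$\left(\frac{1}{951} + J{\left(K{\left(-4 \right)},56 \right)}\right) - 2568 = \left(\frac{1}{951} + \left(9 \left(- 56 \left(-4\right)^{2}\right) + 9 \cdot 56\right)\right) - 2568 = \left(\frac{1}{951} + \left(9 \left(\left(-56\right) 16\right) + 504\right)\right) - 2568 = \left(\frac{1}{951} + \left(9 \left(-896\right) + 504\right)\right) - 2568 = \left(\frac{1}{951} + \left(-8064 + 504\right)\right) - 2568 = \left(\frac{1}{951} - 7560\right) - 2568 = - \frac{7189559}{951} - 2568 = - \frac{9631727}{951}$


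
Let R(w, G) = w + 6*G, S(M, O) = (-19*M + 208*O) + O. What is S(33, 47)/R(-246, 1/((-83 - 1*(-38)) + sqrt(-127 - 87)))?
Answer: -211149356/5651175 + 2299*I*sqrt(214)/5651175 ≈ -37.364 + 0.0059512*I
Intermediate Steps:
S(M, O) = -19*M + 209*O
S(33, 47)/R(-246, 1/((-83 - 1*(-38)) + sqrt(-127 - 87))) = (-19*33 + 209*47)/(-246 + 6/((-83 - 1*(-38)) + sqrt(-127 - 87))) = (-627 + 9823)/(-246 + 6/((-83 + 38) + sqrt(-214))) = 9196/(-246 + 6/(-45 + I*sqrt(214)))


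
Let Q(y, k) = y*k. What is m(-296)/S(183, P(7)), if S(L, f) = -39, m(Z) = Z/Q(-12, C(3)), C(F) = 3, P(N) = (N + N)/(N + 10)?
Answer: -74/351 ≈ -0.21083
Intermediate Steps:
P(N) = 2*N/(10 + N) (P(N) = (2*N)/(10 + N) = 2*N/(10 + N))
Q(y, k) = k*y
m(Z) = -Z/36 (m(Z) = Z/((3*(-12))) = Z/(-36) = Z*(-1/36) = -Z/36)
m(-296)/S(183, P(7)) = -1/36*(-296)/(-39) = (74/9)*(-1/39) = -74/351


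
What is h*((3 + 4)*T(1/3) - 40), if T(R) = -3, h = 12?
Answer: -732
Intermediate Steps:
h*((3 + 4)*T(1/3) - 40) = 12*((3 + 4)*(-3) - 40) = 12*(7*(-3) - 40) = 12*(-21 - 40) = 12*(-61) = -732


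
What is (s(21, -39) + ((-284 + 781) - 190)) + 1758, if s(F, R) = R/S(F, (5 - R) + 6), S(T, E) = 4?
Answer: 8221/4 ≈ 2055.3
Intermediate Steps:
s(F, R) = R/4
(s(21, -39) + ((-284 + 781) - 190)) + 1758 = ((¼)*(-39) + ((-284 + 781) - 190)) + 1758 = (-39/4 + (497 - 190)) + 1758 = (-39/4 + 307) + 1758 = 1189/4 + 1758 = 8221/4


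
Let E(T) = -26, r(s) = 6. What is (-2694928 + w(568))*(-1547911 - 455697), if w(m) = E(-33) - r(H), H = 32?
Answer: 5399643415680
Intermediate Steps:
w(m) = -32 (w(m) = -26 - 1*6 = -26 - 6 = -32)
(-2694928 + w(568))*(-1547911 - 455697) = (-2694928 - 32)*(-1547911 - 455697) = -2694960*(-2003608) = 5399643415680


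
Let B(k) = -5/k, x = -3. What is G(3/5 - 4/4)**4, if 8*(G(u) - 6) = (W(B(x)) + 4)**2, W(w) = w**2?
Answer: 3352048829528161/176319369216 ≈ 19011.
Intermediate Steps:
G(u) = 7609/648 (G(u) = 6 + ((-5/(-3))**2 + 4)**2/8 = 6 + ((-5*(-1/3))**2 + 4)**2/8 = 6 + ((5/3)**2 + 4)**2/8 = 6 + (25/9 + 4)**2/8 = 6 + (61/9)**2/8 = 6 + (1/8)*(3721/81) = 6 + 3721/648 = 7609/648)
G(3/5 - 4/4)**4 = (7609/648)**4 = 3352048829528161/176319369216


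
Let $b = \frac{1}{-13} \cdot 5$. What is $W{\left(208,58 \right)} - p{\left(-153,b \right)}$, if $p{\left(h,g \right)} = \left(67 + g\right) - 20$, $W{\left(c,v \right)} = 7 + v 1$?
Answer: $\frac{239}{13} \approx 18.385$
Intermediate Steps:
$W{\left(c,v \right)} = 7 + v$
$b = - \frac{5}{13}$ ($b = \left(- \frac{1}{13}\right) 5 = - \frac{5}{13} \approx -0.38462$)
$p{\left(h,g \right)} = 47 + g$
$W{\left(208,58 \right)} - p{\left(-153,b \right)} = \left(7 + 58\right) - \left(47 - \frac{5}{13}\right) = 65 - \frac{606}{13} = \frac{239}{13}$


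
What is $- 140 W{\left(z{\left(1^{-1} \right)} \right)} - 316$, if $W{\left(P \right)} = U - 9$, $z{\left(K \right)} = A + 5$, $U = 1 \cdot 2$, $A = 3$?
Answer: $664$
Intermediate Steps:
$U = 2$
$z{\left(K \right)} = 8$ ($z{\left(K \right)} = 3 + 5 = 8$)
$W{\left(P \right)} = -7$ ($W{\left(P \right)} = 2 - 9 = -7$)
$- 140 W{\left(z{\left(1^{-1} \right)} \right)} - 316 = \left(-140\right) \left(-7\right) - 316 = 980 - 316 = 664$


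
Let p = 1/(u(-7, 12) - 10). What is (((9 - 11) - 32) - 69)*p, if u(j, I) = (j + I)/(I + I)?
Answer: 2472/235 ≈ 10.519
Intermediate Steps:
u(j, I) = (I + j)/(2*I) (u(j, I) = (I + j)/((2*I)) = (I + j)*(1/(2*I)) = (I + j)/(2*I))
p = -24/235 (p = 1/((1/2)*(12 - 7)/12 - 10) = 1/((1/2)*(1/12)*5 - 10) = 1/(5/24 - 10) = 1/(-235/24) = -24/235 ≈ -0.10213)
(((9 - 11) - 32) - 69)*p = (((9 - 11) - 32) - 69)*(-24/235) = ((-2 - 32) - 69)*(-24/235) = (-34 - 69)*(-24/235) = -103*(-24/235) = 2472/235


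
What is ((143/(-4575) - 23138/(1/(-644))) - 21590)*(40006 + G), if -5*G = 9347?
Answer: 4326769838559927/7625 ≈ 5.6745e+11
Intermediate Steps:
G = -9347/5 (G = -⅕*9347 = -9347/5 ≈ -1869.4)
((143/(-4575) - 23138/(1/(-644))) - 21590)*(40006 + G) = ((143/(-4575) - 23138/(1/(-644))) - 21590)*(40006 - 9347/5) = ((143*(-1/4575) - 23138/(-1/644)) - 21590)*(190683/5) = ((-143/4575 - 23138*(-644)) - 21590)*(190683/5) = ((-143/4575 + 14900872) - 21590)*(190683/5) = (68171489257/4575 - 21590)*(190683/5) = (68072715007/4575)*(190683/5) = 4326769838559927/7625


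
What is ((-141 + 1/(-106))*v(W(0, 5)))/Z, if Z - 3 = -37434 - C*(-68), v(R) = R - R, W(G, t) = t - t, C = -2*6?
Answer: 0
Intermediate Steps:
C = -12
W(G, t) = 0
v(R) = 0
Z = -38247 (Z = 3 + (-37434 - (-12)*(-68)) = 3 + (-37434 - 1*816) = 3 + (-37434 - 816) = 3 - 38250 = -38247)
((-141 + 1/(-106))*v(W(0, 5)))/Z = ((-141 + 1/(-106))*0)/(-38247) = ((-141 - 1/106)*0)*(-1/38247) = -14947/106*0*(-1/38247) = 0*(-1/38247) = 0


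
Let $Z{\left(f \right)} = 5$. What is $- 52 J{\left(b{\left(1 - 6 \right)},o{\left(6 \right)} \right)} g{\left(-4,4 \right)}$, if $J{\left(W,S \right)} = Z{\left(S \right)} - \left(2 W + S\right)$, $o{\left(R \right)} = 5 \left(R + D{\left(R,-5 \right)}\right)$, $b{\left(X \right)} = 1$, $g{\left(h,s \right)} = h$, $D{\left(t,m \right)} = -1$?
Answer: $-4576$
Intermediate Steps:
$o{\left(R \right)} = -5 + 5 R$ ($o{\left(R \right)} = 5 \left(R - 1\right) = 5 \left(-1 + R\right) = -5 + 5 R$)
$J{\left(W,S \right)} = 5 - S - 2 W$ ($J{\left(W,S \right)} = 5 - \left(2 W + S\right) = 5 - \left(S + 2 W\right) = 5 - S - 2 W$)
$- 52 J{\left(b{\left(1 - 6 \right)},o{\left(6 \right)} \right)} g{\left(-4,4 \right)} = - 52 \left(5 - \left(-5 + 5 \cdot 6\right) - 2\right) \left(-4\right) = - 52 \left(5 - \left(-5 + 30\right) - 2\right) \left(-4\right) = - 52 \left(5 - 25 - 2\right) \left(-4\right) = - 52 \left(\left(-22\right) \left(-4\right)\right) = \left(-52\right) 88 = -4576$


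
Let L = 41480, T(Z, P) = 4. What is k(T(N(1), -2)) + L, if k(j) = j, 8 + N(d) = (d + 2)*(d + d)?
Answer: 41484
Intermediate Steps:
N(d) = -8 + 2*d*(2 + d) (N(d) = -8 + (d + 2)*(d + d) = -8 + (2 + d)*(2*d) = -8 + 2*d*(2 + d))
k(T(N(1), -2)) + L = 4 + 41480 = 41484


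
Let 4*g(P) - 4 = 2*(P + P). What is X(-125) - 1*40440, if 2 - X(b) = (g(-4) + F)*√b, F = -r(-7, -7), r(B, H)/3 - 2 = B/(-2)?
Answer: -40438 + 195*I*√5/2 ≈ -40438.0 + 218.02*I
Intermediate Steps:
g(P) = 1 + P (g(P) = 1 + (2*(P + P))/4 = 1 + (2*(2*P))/4 = 1 + (4*P)/4 = 1 + P)
r(B, H) = 6 - 3*B/2 (r(B, H) = 6 + 3*(B/(-2)) = 6 + 3*(B*(-½)) = 6 + 3*(-B/2) = 6 - 3*B/2)
F = -33/2 (F = -(6 - 3/2*(-7)) = -(6 + 21/2) = -1*33/2 = -33/2 ≈ -16.500)
X(b) = 2 + 39*√b/2 (X(b) = 2 - ((1 - 4) - 33/2)*√b = 2 - (-3 - 33/2)*√b = 2 - (-39)*√b/2 = 2 + 39*√b/2)
X(-125) - 1*40440 = (2 + 39*√(-125)/2) - 1*40440 = (2 + 39*(5*I*√5)/2) - 40440 = (2 + 195*I*√5/2) - 40440 = -40438 + 195*I*√5/2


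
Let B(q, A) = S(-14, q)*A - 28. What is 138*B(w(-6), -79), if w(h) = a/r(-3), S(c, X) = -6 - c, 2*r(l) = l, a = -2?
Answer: -91080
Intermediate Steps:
r(l) = l/2
w(h) = 4/3 (w(h) = -2/((1/2)*(-3)) = -2/(-3/2) = -2*(-2/3) = 4/3)
B(q, A) = -28 + 8*A (B(q, A) = (-6 - 1*(-14))*A - 28 = (-6 + 14)*A - 28 = 8*A - 28 = -28 + 8*A)
138*B(w(-6), -79) = 138*(-28 + 8*(-79)) = 138*(-28 - 632) = 138*(-660) = -91080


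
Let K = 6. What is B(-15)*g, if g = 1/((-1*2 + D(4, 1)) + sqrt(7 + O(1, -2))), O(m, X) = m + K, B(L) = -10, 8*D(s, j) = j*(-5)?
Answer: -48/13 - 128*sqrt(14)/91 ≈ -8.9553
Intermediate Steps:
D(s, j) = -5*j/8 (D(s, j) = (j*(-5))/8 = (-5*j)/8 = -5*j/8)
O(m, X) = 6 + m (O(m, X) = m + 6 = 6 + m)
g = 1/(-21/8 + sqrt(14)) (g = 1/((-1*2 - 5/8*1) + sqrt(7 + (6 + 1))) = 1/((-2 - 5/8) + sqrt(7 + 7)) = 1/(-21/8 + sqrt(14)) ≈ 0.89553)
B(-15)*g = -10*(24/65 + 64*sqrt(14)/455) = -48/13 - 128*sqrt(14)/91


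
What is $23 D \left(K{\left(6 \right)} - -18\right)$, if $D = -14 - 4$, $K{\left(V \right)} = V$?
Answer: $-9936$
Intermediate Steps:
$D = -18$ ($D = -14 - 4 = -18$)
$23 D \left(K{\left(6 \right)} - -18\right) = 23 \left(-18\right) \left(6 - -18\right) = - 414 \left(6 + 18\right) = \left(-414\right) 24 = -9936$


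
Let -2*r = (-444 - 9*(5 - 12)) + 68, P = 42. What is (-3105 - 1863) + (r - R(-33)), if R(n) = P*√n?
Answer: -9623/2 - 42*I*√33 ≈ -4811.5 - 241.27*I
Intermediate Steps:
R(n) = 42*√n
r = 313/2 (r = -((-444 - 9*(5 - 12)) + 68)/2 = -((-444 - 9*(-7)) + 68)/2 = -((-444 + 63) + 68)/2 = -(-381 + 68)/2 = -½*(-313) = 313/2 ≈ 156.50)
(-3105 - 1863) + (r - R(-33)) = (-3105 - 1863) + (313/2 - 42*√(-33)) = -4968 + (313/2 - 42*I*√33) = -9623/2 - 42*I*√33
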